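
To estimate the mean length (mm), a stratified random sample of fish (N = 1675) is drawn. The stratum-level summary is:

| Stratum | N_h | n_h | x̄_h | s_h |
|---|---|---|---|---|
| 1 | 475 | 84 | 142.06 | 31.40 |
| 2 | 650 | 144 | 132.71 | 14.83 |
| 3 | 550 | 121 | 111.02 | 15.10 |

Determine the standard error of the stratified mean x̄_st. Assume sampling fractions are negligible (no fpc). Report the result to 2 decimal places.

V̂(x̄_st) = Σ W_h² s_h²/n_h, with W_h = N_h/N and N = 1675:
  stratum 1: (475/1675)²·31.40²/84 = 0.943925
  stratum 2: (650/1675)²·14.83²/144 = 0.229994
  stratum 3: (550/1675)²·15.10²/121 = 0.203172
V̂(x̄_st) = 1.37709
SE(x̄_st) = √1.37709 = 1.1735

SE(x̄_st) ≈ 1.17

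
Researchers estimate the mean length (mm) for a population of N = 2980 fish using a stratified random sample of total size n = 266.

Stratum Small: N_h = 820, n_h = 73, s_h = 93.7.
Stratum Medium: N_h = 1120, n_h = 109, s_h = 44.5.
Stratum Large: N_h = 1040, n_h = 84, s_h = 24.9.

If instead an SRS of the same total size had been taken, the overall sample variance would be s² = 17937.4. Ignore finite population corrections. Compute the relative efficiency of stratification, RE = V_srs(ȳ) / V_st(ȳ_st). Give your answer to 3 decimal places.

V̂(ȳ_st) = Σ W_h² s_h²/n_h, with W_h = N_h/N and N = 2980:
  stratum Small: (820/2980)²·93.7²/73 = 9.1065
  stratum Medium: (1120/2980)²·44.5²/109 = 2.56624
  stratum Large: (1040/2980)²·24.9²/84 = 0.898987
V_st = 12.5717
V_srs = s²/n = 17937.4/266 = 67.4338
Relative efficiency = V_srs / V_st = 67.4338/12.5717 = 5.3639

RE ≈ 5.364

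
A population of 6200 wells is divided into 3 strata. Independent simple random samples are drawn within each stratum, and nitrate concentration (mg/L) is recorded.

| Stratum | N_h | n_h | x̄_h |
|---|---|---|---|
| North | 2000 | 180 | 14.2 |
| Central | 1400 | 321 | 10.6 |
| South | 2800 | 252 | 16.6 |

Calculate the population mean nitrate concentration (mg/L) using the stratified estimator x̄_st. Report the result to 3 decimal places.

N = Σ N_h = 6200. Stratum weights W_h = N_h/N.
x̄_st = (2000·14.2 + 1400·10.6 + 2800·16.6) / 6200 = 14.47097

x̄_st ≈ 14.471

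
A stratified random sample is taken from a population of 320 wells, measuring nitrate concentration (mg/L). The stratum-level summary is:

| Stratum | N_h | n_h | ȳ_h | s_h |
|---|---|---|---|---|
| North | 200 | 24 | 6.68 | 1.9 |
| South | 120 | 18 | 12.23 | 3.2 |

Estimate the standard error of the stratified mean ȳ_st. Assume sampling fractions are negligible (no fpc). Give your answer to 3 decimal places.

V̂(ȳ_st) = Σ W_h² s_h²/n_h, with W_h = N_h/N and N = 320:
  stratum North: (200/320)²·1.9²/24 = 0.0587565
  stratum South: (120/320)²·3.2²/18 = 0.08
V̂(ȳ_st) = 0.138757
SE(ȳ_st) = √0.138757 = 0.3725

SE(ȳ_st) ≈ 0.373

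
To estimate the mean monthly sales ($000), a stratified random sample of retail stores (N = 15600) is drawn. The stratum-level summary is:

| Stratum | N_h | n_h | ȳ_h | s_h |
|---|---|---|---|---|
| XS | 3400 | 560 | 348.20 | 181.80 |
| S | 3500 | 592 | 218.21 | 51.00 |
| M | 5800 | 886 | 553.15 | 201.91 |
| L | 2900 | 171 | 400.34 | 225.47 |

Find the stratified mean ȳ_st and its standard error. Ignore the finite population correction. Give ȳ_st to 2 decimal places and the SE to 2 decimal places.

ȳ_st = Σ W_h ȳ_h = (3400·348.20 + 3500·218.21 + 5800·553.15 + 2900·400.34)/15600 = 404.92763
V̂(ȳ_st) = Σ W_h² s_h²/n_h, with W_h = N_h/N and N = 15600:
  stratum XS: (3400/15600)²·181.80²/560 = 2.80355
  stratum S: (3500/15600)²·51.00²/592 = 0.221159
  stratum M: (5800/15600)²·201.91²/886 = 6.36046
  stratum L: (2900/15600)²·225.47²/171 = 10.2737
V̂(ȳ_st) = 19.6589
SE(ȳ_st) = √19.6589 = 4.43384

ȳ_st ≈ 404.93, SE ≈ 4.43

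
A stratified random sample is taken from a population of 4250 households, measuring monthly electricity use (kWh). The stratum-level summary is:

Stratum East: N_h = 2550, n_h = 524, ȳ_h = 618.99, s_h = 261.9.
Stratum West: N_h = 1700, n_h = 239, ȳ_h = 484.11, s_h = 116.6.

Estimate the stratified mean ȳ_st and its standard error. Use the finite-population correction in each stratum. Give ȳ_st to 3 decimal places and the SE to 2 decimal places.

ȳ_st = Σ W_h ȳ_h = (2550·618.99 + 1700·484.11)/4250 = 565.03800
V̂(ȳ_st) = Σ W_h² (1 − n_h/N_h) s_h²/n_h, with W_h = N_h/N and N = 4250:
  stratum East: (2550/4250)²·(1 − 524/2550)·261.9²/524 = 37.4405
  stratum West: (1700/4250)²·(1 − 239/1700)·116.6²/239 = 7.82205
V̂(ȳ_st) = 45.2625
SE(ȳ_st) = √45.2625 = 6.72774

ȳ_st ≈ 565.038, SE ≈ 6.73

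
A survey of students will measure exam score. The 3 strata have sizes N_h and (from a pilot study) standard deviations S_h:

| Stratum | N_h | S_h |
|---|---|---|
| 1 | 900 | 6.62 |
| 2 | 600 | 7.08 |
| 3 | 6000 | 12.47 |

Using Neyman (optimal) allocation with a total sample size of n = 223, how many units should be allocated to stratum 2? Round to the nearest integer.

11

Neyman allocation: n_h = n · N_h S_h / Σ N_i S_i, with n = 223.
  stratum 1: N_h·S_h = 900·6.62 = 5958.00
  stratum 2: N_h·S_h = 600·7.08 = 4248.00
  stratum 3: N_h·S_h = 6000·12.47 = 74820.00
Σ N_h S_h = 85026.00
n for stratum 2 = 223·4248.00/85026.00 = 11.141 → 11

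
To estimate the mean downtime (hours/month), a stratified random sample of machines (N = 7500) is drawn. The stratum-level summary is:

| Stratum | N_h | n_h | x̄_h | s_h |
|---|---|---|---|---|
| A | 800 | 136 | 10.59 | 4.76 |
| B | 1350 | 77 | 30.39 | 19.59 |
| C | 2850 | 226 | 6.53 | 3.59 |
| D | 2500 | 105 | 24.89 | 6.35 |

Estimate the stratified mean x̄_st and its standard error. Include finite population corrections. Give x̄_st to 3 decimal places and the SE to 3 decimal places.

x̄_st ≈ 17.378, SE ≈ 0.450

x̄_st = Σ W_h x̄_h = (800·10.59 + 1350·30.39 + 2850·6.53 + 2500·24.89)/7500 = 17.37787
V̂(x̄_st) = Σ W_h² (1 − n_h/N_h) s_h²/n_h, with W_h = N_h/N and N = 7500:
  stratum A: (800/7500)²·(1 − 136/800)·4.76²/136 = 0.0015733
  stratum B: (1350/7500)²·(1 − 77/1350)·19.59²/77 = 0.152271
  stratum C: (2850/7500)²·(1 − 226/2850)·3.59²/226 = 0.0075817
  stratum D: (2500/7500)²·(1 − 105/2500)·6.35²/105 = 0.0408772
V̂(x̄_st) = 0.202303
SE(x̄_st) = √0.202303 = 0.449782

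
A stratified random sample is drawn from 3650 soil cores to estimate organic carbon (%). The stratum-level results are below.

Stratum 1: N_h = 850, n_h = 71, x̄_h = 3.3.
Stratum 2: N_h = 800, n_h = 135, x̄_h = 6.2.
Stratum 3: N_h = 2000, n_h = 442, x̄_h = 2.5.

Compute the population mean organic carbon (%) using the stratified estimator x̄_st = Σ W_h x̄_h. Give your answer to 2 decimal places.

N = Σ N_h = 3650. Stratum weights W_h = N_h/N.
x̄_st = (850·3.3 + 800·6.2 + 2000·2.5) / 3650 = 3.4973

x̄_st ≈ 3.50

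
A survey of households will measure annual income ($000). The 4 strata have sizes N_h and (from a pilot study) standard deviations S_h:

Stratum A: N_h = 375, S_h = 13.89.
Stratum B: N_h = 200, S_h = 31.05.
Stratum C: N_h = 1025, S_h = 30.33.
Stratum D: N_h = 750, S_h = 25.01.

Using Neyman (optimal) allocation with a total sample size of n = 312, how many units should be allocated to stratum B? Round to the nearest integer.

32

Neyman allocation: n_h = n · N_h S_h / Σ N_i S_i, with n = 312.
  stratum A: N_h·S_h = 375·13.89 = 5208.75
  stratum B: N_h·S_h = 200·31.05 = 6210.00
  stratum C: N_h·S_h = 1025·30.33 = 31088.25
  stratum D: N_h·S_h = 750·25.01 = 18757.50
Σ N_h S_h = 61264.50
n for stratum B = 312·6210.00/61264.50 = 31.625 → 32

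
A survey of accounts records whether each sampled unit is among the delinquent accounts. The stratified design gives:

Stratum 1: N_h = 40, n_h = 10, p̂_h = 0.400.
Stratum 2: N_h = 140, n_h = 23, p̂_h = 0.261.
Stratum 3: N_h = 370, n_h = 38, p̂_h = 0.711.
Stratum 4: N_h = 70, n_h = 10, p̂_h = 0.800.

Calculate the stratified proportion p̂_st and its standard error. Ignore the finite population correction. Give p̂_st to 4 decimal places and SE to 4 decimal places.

p̂_st ≈ 0.5994, SE ≈ 0.0526

N = 620; stratum weights W_h = N_h/N.
p̂_st = Σ W_h p̂_h = (40·0.400 + 140·0.261 + 370·0.711 + 70·0.800)/620 = 0.59937
V̂(p̂_st) = Σ W_h² p̂_h(1−p̂_h)/(n_h−1):
  stratum 1: (40/620)²·0.400·0.600/9 = 0.000110995
  stratum 2: (140/620)²·0.261·0.739/22 = 0.000447028
  stratum 3: (370/620)²·0.711·0.289/37 = 0.00197782
  stratum 4: (70/620)²·0.800·0.200/9 = 0.000226616
V̂(p̂_st) = 0.00276246; SE = √V̂ = 0.0525591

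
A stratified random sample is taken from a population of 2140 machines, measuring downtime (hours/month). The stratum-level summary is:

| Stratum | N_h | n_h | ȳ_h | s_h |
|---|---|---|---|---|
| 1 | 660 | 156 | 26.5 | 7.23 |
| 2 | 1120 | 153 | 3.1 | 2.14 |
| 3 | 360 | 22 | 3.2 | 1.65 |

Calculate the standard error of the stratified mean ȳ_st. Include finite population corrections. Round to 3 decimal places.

V̂(ȳ_st) = Σ W_h² (1 − n_h/N_h) s_h²/n_h, with W_h = N_h/N and N = 2140:
  stratum 1: (660/2140)²·(1 − 156/660)·7.23²/156 = 0.0243388
  stratum 2: (1120/2140)²·(1 − 153/1120)·2.14²/153 = 0.00707869
  stratum 3: (360/2140)²·(1 − 22/360)·1.65²/22 = 0.00328804
V̂(ȳ_st) = 0.0347055
SE(ȳ_st) = √0.0347055 = 0.186294

SE(ȳ_st) ≈ 0.186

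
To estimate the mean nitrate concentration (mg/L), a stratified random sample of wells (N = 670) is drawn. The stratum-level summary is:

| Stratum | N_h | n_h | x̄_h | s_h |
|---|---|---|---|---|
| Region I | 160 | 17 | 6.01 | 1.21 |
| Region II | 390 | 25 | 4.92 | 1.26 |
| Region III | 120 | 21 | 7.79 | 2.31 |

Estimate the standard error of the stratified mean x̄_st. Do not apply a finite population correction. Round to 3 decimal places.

V̂(x̄_st) = Σ W_h² s_h²/n_h, with W_h = N_h/N and N = 670:
  stratum Region I: (160/670)²·1.21²/17 = 0.00491148
  stratum Region II: (390/670)²·1.26²/25 = 0.0215169
  stratum Region III: (120/670)²·2.31²/21 = 0.00815112
V̂(x̄_st) = 0.0345796
SE(x̄_st) = √0.0345796 = 0.185956

SE(x̄_st) ≈ 0.186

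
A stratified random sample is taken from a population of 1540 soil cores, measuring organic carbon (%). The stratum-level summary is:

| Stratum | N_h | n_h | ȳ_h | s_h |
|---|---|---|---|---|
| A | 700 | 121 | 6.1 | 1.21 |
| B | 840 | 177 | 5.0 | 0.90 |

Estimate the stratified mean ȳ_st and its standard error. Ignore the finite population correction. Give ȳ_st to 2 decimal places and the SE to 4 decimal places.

ȳ_st = Σ W_h ȳ_h = (700·6.1 + 840·5.0)/1540 = 5.50000
V̂(ȳ_st) = Σ W_h² s_h²/n_h, with W_h = N_h/N and N = 1540:
  stratum A: (700/1540)²·1.21²/121 = 0.0025
  stratum B: (840/1540)²·0.90²/177 = 0.00136154
V̂(ȳ_st) = 0.00386154
SE(ȳ_st) = √0.00386154 = 0.0621413

ȳ_st ≈ 5.50, SE ≈ 0.0621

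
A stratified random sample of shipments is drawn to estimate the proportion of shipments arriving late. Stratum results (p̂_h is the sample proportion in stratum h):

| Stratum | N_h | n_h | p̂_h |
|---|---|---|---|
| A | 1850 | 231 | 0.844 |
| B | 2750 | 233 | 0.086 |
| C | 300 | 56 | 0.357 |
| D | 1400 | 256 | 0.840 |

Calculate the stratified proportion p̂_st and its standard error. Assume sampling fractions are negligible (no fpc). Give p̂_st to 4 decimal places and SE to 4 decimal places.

p̂_st ≈ 0.4890, SE ≈ 0.0122

N = 6300; stratum weights W_h = N_h/N.
p̂_st = Σ W_h p̂_h = (1850·0.844 + 2750·0.086 + 300·0.357 + 1400·0.840)/6300 = 0.48905
V̂(p̂_st) = Σ W_h² p̂_h(1−p̂_h)/(n_h−1):
  stratum A: (1850/6300)²·0.844·0.156/230 = 4.9363e-05
  stratum B: (2750/6300)²·0.086·0.914/232 = 6.45566e-05
  stratum C: (300/6300)²·0.357·0.643/55 = 9.46407e-06
  stratum D: (1400/6300)²·0.840·0.160/255 = 2.60276e-05
V̂(p̂_st) = 0.000149411; SE = √V̂ = 0.0122234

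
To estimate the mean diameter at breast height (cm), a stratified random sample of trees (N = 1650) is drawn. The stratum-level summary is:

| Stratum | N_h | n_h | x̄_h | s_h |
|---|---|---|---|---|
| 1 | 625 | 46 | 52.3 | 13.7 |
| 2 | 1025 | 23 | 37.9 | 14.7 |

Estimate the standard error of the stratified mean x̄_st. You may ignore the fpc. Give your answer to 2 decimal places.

SE(x̄_st) ≈ 2.05

V̂(x̄_st) = Σ W_h² s_h²/n_h, with W_h = N_h/N and N = 1650:
  stratum 1: (625/1650)²·13.7²/46 = 0.585431
  stratum 2: (1025/1650)²·14.7²/23 = 3.62566
V̂(x̄_st) = 4.21109
SE(x̄_st) = √4.21109 = 2.05209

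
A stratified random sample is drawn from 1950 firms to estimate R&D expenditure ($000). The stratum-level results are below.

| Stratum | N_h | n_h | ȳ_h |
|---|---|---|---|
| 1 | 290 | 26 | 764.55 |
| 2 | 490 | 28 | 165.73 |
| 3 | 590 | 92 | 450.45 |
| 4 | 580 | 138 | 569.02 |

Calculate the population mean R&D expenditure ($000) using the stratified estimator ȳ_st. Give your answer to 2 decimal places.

ȳ_st ≈ 460.88

N = Σ N_h = 1950. Stratum weights W_h = N_h/N.
ȳ_st = (290·764.55 + 490·165.73 + 590·450.45 + 580·569.02) / 1950 = 460.8843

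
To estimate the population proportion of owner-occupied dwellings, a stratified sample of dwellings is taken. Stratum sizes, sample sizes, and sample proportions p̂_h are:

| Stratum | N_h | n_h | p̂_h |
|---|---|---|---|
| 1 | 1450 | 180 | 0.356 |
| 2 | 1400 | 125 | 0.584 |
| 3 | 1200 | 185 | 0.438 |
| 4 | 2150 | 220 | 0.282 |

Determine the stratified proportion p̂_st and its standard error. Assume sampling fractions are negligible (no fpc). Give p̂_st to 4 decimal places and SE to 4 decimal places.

p̂_st ≈ 0.3977, SE ≈ 0.0182

N = 6200; stratum weights W_h = N_h/N.
p̂_st = Σ W_h p̂_h = (1450·0.356 + 1400·0.584 + 1200·0.438 + 2150·0.282)/6200 = 0.39769
V̂(p̂_st) = Σ W_h² p̂_h(1−p̂_h)/(n_h−1):
  stratum 1: (1450/6200)²·0.356·0.644/179 = 7.00544e-05
  stratum 2: (1400/6200)²·0.584·0.416/124 = 9.98981e-05
  stratum 3: (1200/6200)²·0.438·0.562/184 = 5.01155e-05
  stratum 4: (2150/6200)²·0.282·0.718/219 = 0.000111179
V̂(p̂_st) = 0.000331247; SE = √V̂ = 0.0182002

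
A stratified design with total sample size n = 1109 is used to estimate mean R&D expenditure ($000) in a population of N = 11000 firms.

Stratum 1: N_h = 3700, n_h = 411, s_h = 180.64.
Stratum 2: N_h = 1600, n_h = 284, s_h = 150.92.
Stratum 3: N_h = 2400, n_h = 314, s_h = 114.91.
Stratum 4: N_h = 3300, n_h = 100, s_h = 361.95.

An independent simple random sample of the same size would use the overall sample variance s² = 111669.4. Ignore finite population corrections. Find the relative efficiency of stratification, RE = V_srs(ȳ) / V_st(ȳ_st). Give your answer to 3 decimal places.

V̂(ȳ_st) = Σ W_h² s_h²/n_h, with W_h = N_h/N and N = 11000:
  stratum 1: (3700/11000)²·180.64²/411 = 8.98264
  stratum 2: (1600/11000)²·150.92²/284 = 1.6968
  stratum 3: (2400/11000)²·114.91²/314 = 2.00181
  stratum 4: (3300/11000)²·361.95²/100 = 117.907
V_st = 130.588
V_srs = s²/n = 111669.4/1109 = 100.694
Relative efficiency = V_srs / V_st = 100.694/130.588 = 0.7711

RE ≈ 0.771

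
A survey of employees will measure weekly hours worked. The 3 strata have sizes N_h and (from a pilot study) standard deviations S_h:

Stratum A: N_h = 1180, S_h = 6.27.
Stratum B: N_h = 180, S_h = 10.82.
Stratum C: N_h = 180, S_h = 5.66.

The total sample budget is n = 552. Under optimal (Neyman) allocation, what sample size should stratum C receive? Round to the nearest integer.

54

Neyman allocation: n_h = n · N_h S_h / Σ N_i S_i, with n = 552.
  stratum A: N_h·S_h = 1180·6.27 = 7398.60
  stratum B: N_h·S_h = 180·10.82 = 1947.60
  stratum C: N_h·S_h = 180·5.66 = 1018.80
Σ N_h S_h = 10365.00
n for stratum C = 552·1018.80/10365.00 = 54.257 → 54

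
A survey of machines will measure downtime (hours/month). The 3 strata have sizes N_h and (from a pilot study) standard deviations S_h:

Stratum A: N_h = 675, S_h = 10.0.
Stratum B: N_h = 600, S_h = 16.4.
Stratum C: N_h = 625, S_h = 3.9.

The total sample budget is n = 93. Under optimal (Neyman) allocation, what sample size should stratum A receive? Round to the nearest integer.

33

Neyman allocation: n_h = n · N_h S_h / Σ N_i S_i, with n = 93.
  stratum A: N_h·S_h = 675·10.0 = 6750.00
  stratum B: N_h·S_h = 600·16.4 = 9840.00
  stratum C: N_h·S_h = 625·3.9 = 2437.50
Σ N_h S_h = 19027.50
n for stratum A = 93·6750.00/19027.50 = 32.992 → 33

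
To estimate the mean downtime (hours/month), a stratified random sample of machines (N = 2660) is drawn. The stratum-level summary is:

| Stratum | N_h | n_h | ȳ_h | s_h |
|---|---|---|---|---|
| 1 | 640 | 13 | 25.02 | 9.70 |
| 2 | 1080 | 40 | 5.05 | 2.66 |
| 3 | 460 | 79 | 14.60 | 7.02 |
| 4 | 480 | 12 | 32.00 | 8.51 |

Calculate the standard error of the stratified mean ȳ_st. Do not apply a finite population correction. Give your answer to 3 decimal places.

V̂(ȳ_st) = Σ W_h² s_h²/n_h, with W_h = N_h/N and N = 2660:
  stratum 1: (640/2660)²·9.70²/13 = 0.418983
  stratum 2: (1080/2660)²·2.66²/40 = 0.02916
  stratum 3: (460/2660)²·7.02²/79 = 0.0186552
  stratum 4: (480/2660)²·8.51²/12 = 0.196516
V̂(ȳ_st) = 0.663314
SE(ȳ_st) = √0.663314 = 0.814441

SE(ȳ_st) ≈ 0.814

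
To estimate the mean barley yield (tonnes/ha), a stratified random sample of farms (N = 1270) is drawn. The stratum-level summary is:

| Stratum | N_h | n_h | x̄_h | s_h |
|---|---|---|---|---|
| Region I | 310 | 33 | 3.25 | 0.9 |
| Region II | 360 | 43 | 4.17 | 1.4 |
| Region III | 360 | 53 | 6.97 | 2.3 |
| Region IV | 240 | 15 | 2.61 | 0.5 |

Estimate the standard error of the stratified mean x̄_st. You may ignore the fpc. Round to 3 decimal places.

V̂(x̄_st) = Σ W_h² s_h²/n_h, with W_h = N_h/N and N = 1270:
  stratum Region I: (310/1270)²·0.9²/33 = 0.00146247
  stratum Region II: (360/1270)²·1.4²/43 = 0.00366256
  stratum Region III: (360/1270)²·2.3²/53 = 0.00802006
  stratum Region IV: (240/1270)²·0.5²/15 = 0.000595201
V̂(x̄_st) = 0.0137403
SE(x̄_st) = √0.0137403 = 0.117219

SE(x̄_st) ≈ 0.117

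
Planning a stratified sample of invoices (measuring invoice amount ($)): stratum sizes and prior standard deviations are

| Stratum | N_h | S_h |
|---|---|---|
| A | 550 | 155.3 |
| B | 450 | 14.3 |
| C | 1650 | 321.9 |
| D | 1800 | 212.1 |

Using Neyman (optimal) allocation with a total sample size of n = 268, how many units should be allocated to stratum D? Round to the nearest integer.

Neyman allocation: n_h = n · N_h S_h / Σ N_i S_i, with n = 268.
  stratum A: N_h·S_h = 550·155.3 = 85415.00
  stratum B: N_h·S_h = 450·14.3 = 6435.00
  stratum C: N_h·S_h = 1650·321.9 = 531135.00
  stratum D: N_h·S_h = 1800·212.1 = 381780.00
Σ N_h S_h = 1004765.00
n for stratum D = 268·381780.00/1004765.00 = 101.832 → 102

102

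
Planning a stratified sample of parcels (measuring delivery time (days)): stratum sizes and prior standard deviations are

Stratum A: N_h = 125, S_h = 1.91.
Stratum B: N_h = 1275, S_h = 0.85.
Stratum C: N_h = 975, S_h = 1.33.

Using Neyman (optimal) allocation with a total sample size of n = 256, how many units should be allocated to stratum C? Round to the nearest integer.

Neyman allocation: n_h = n · N_h S_h / Σ N_i S_i, with n = 256.
  stratum A: N_h·S_h = 125·1.91 = 238.75
  stratum B: N_h·S_h = 1275·0.85 = 1083.75
  stratum C: N_h·S_h = 975·1.33 = 1296.75
Σ N_h S_h = 2619.25
n for stratum C = 256·1296.75/2619.25 = 126.742 → 127

127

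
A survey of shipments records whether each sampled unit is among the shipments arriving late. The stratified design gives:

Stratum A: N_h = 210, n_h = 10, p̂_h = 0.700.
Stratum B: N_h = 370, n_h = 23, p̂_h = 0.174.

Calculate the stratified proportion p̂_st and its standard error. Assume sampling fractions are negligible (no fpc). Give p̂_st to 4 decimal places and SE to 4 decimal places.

N = 580; stratum weights W_h = N_h/N.
p̂_st = Σ W_h p̂_h = (210·0.700 + 370·0.174)/580 = 0.36445
V̂(p̂_st) = Σ W_h² p̂_h(1−p̂_h)/(n_h−1):
  stratum A: (210/580)²·0.700·0.300/9 = 0.00305886
  stratum B: (370/580)²·0.174·0.826/22 = 0.00265861
V̂(p̂_st) = 0.00571747; SE = √V̂ = 0.0756139

p̂_st ≈ 0.3644, SE ≈ 0.0756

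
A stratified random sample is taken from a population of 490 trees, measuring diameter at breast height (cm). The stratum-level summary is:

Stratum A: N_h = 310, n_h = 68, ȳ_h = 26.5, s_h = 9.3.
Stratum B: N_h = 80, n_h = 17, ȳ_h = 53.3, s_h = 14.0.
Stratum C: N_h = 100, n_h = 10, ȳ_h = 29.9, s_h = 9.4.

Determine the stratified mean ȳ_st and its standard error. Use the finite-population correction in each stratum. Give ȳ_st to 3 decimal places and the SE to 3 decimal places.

ȳ_st ≈ 31.569, SE ≈ 0.985

ȳ_st = Σ W_h ȳ_h = (310·26.5 + 80·53.3 + 100·29.9)/490 = 31.56939
V̂(ȳ_st) = Σ W_h² (1 − n_h/N_h) s_h²/n_h, with W_h = N_h/N and N = 490:
  stratum A: (310/490)²·(1 − 68/310)·9.3²/68 = 0.397413
  stratum B: (80/490)²·(1 − 17/80)·14.0²/17 = 0.242017
  stratum C: (100/490)²·(1 − 10/100)·9.4²/10 = 0.331212
V̂(ȳ_st) = 0.970642
SE(ȳ_st) = √0.970642 = 0.985211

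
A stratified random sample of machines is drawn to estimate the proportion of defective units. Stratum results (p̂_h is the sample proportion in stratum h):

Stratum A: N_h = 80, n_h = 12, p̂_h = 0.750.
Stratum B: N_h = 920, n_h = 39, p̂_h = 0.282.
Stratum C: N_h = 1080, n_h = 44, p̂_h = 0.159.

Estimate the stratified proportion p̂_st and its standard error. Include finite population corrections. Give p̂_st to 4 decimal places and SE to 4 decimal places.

p̂_st ≈ 0.2361, SE ≈ 0.0427

N = 2080; stratum weights W_h = N_h/N.
p̂_st = Σ W_h p̂_h = (80·0.750 + 920·0.282 + 1080·0.159)/2080 = 0.23613
V̂(p̂_st) = Σ W_h² (1 − n_h/N_h) p̂_h(1−p̂_h)/(n_h−1):
  stratum A: (80/2080)²·(1 − 12/80)·0.750·0.250/11 = 2.14329e-05
  stratum B: (920/2080)²·(1 − 39/920)·0.282·0.718/38 = 0.000998222
  stratum C: (1080/2080)²·(1 − 44/1080)·0.159·0.841/43 = 0.000804232
V̂(p̂_st) = 0.00182389; SE = √V̂ = 0.042707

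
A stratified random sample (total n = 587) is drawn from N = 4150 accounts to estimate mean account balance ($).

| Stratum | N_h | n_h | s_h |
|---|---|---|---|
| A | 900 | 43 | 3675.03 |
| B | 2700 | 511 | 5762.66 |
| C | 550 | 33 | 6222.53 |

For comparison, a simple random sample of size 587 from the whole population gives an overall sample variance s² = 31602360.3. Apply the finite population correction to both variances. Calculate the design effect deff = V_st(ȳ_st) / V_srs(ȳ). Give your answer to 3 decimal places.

deff ≈ 1.206

V̂(ȳ_st) = Σ W_h² (1 − n_h/N_h) s_h²/n_h, with W_h = N_h/N and N = 4150:
  stratum A: (900/4150)²·(1 − 43/900)·3675.03²/43 = 14066.3
  stratum B: (2700/4150)²·(1 − 511/2700)·5762.66²/511 = 22301.7
  stratum C: (550/4150)²·(1 − 33/550)·6222.53²/33 = 19372.1
V_st = 55740.2
V_srs = (1 − 587/4150)·31602360.3/587 = 46222
deff = V_st / V_srs = 55740.2/46222 = 1.2059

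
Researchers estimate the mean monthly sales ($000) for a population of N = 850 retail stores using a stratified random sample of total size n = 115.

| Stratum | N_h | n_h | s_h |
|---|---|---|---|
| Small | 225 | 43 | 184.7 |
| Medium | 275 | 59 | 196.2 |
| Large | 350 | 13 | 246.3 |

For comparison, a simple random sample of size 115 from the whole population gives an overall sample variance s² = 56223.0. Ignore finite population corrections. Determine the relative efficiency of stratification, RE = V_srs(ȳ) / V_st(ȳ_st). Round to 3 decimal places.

RE ≈ 0.534

V̂(ȳ_st) = Σ W_h² s_h²/n_h, with W_h = N_h/N and N = 850:
  stratum Small: (225/850)²·184.7²/43 = 55.5895
  stratum Medium: (275/850)²·196.2²/59 = 68.2926
  stratum Large: (350/850)²·246.3²/13 = 791.195
V_st = 915.077
V_srs = s²/n = 56223.0/115 = 488.896
Relative efficiency = V_srs / V_st = 488.896/915.077 = 0.5343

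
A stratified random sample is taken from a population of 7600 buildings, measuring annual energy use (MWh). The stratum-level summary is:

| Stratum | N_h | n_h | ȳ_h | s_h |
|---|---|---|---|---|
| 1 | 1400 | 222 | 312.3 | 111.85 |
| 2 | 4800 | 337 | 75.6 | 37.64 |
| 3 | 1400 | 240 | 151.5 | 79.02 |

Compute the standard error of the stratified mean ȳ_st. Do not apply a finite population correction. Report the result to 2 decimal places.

V̂(ȳ_st) = Σ W_h² s_h²/n_h, with W_h = N_h/N and N = 7600:
  stratum 1: (1400/7600)²·111.85²/222 = 1.91226
  stratum 2: (4800/7600)²·37.64²/337 = 1.67697
  stratum 3: (1400/7600)²·79.02²/240 = 0.88286
V̂(ȳ_st) = 4.47209
SE(ȳ_st) = √4.47209 = 2.11473

SE(ȳ_st) ≈ 2.11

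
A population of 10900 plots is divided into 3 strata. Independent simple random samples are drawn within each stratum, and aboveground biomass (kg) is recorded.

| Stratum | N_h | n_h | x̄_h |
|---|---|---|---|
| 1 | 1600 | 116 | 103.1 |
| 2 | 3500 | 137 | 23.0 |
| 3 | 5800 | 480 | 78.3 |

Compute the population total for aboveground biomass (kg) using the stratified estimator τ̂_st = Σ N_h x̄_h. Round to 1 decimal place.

τ̂_st ≈ 699600.0

τ̂_st = Σ N_h x̄_h = 1600·103.1 + 3500·23.0 + 5800·78.3 = 699600.0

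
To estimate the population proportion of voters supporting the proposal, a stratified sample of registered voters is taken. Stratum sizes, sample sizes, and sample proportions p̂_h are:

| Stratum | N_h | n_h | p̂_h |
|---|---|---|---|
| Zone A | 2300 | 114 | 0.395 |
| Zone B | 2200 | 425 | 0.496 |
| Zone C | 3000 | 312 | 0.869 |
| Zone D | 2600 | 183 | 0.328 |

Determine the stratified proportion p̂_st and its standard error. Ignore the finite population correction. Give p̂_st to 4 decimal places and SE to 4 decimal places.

p̂_st ≈ 0.5405, SE ≈ 0.0158

N = 10100; stratum weights W_h = N_h/N.
p̂_st = Σ W_h p̂_h = (2300·0.395 + 2200·0.496 + 3000·0.869 + 2600·0.328)/10100 = 0.54054
V̂(p̂_st) = Σ W_h² p̂_h(1−p̂_h)/(n_h−1):
  stratum Zone A: (2300/10100)²·0.395·0.605/113 = 0.00010967
  stratum Zone B: (2200/10100)²·0.496·0.504/424 = 2.79736e-05
  stratum Zone C: (3000/10100)²·0.869·0.131/311 = 3.22946e-05
  stratum Zone D: (2600/10100)²·0.328·0.672/182 = 8.02557e-05
V̂(p̂_st) = 0.000250194; SE = √V̂ = 0.0158175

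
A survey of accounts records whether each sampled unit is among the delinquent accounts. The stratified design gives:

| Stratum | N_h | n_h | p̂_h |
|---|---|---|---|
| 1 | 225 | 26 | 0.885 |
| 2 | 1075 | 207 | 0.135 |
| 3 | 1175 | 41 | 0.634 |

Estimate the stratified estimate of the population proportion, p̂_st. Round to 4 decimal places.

N = 2475; stratum weights W_h = N_h/N.
p̂_st = Σ W_h p̂_h = (225·0.885 + 1075·0.135 + 1175·0.634)/2475 = 0.44008

p̂_st ≈ 0.4401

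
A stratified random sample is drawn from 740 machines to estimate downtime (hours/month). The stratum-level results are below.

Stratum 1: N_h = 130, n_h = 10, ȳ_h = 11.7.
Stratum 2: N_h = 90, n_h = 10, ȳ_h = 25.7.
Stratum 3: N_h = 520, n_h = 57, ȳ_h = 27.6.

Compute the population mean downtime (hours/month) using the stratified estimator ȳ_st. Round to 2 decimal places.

ȳ_st ≈ 24.58

N = Σ N_h = 740. Stratum weights W_h = N_h/N.
ȳ_st = (130·11.7 + 90·25.7 + 520·27.6) / 740 = 24.5757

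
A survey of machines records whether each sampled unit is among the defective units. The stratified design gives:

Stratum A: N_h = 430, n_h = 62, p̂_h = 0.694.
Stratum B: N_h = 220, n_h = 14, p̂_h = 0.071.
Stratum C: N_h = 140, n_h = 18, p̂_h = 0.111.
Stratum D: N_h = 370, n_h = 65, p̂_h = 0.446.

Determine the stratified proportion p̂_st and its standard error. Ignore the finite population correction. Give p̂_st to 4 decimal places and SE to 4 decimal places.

p̂_st ≈ 0.4264, SE ≈ 0.0337

N = 1160; stratum weights W_h = N_h/N.
p̂_st = Σ W_h p̂_h = (430·0.694 + 220·0.071 + 140·0.111 + 370·0.446)/1160 = 0.42638
V̂(p̂_st) = Σ W_h² p̂_h(1−p̂_h)/(n_h−1):
  stratum A: (430/1160)²·0.694·0.306/61 = 0.000478379
  stratum B: (220/1160)²·0.071·0.929/13 = 0.000182499
  stratum C: (140/1160)²·0.111·0.889/17 = 8.45504e-05
  stratum D: (370/1160)²·0.446·0.554/64 = 0.000392782
V̂(p̂_st) = 0.00113821; SE = √V̂ = 0.0337374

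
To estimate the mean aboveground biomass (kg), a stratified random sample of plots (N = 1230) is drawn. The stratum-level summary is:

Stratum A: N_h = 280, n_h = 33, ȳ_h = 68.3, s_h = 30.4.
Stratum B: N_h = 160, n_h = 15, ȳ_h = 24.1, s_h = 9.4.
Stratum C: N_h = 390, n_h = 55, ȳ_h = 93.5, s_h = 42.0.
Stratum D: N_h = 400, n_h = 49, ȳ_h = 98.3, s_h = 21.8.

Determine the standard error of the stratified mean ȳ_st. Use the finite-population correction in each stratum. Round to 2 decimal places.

V̂(ȳ_st) = Σ W_h² (1 − n_h/N_h) s_h²/n_h, with W_h = N_h/N and N = 1230:
  stratum A: (280/1230)²·(1 − 33/280)·30.4²/33 = 1.2802
  stratum B: (160/1230)²·(1 − 15/160)·9.4²/15 = 0.0903321
  stratum C: (390/1230)²·(1 − 55/390)·42.0²/55 = 2.76971
  stratum D: (400/1230)²·(1 − 49/400)·21.8²/49 = 0.900065
V̂(ȳ_st) = 5.04031
SE(ȳ_st) = √5.04031 = 2.24506

SE(ȳ_st) ≈ 2.25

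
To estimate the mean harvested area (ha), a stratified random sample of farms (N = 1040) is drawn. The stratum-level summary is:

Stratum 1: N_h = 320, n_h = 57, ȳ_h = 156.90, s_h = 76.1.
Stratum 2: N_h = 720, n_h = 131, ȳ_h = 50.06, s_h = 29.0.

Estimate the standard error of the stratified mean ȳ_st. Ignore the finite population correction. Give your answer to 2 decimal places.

SE(ȳ_st) ≈ 3.56

V̂(ȳ_st) = Σ W_h² s_h²/n_h, with W_h = N_h/N and N = 1040:
  stratum 1: (320/1040)²·76.1²/57 = 9.61895
  stratum 2: (720/1040)²·29.0²/131 = 3.07697
V̂(ȳ_st) = 12.6959
SE(ȳ_st) = √12.6959 = 3.56313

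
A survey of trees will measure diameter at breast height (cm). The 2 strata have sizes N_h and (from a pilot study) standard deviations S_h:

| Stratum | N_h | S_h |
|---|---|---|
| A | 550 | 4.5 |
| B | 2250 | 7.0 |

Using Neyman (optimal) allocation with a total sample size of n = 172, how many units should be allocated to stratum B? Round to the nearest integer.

149

Neyman allocation: n_h = n · N_h S_h / Σ N_i S_i, with n = 172.
  stratum A: N_h·S_h = 550·4.5 = 2475.00
  stratum B: N_h·S_h = 2250·7.0 = 15750.00
Σ N_h S_h = 18225.00
n for stratum B = 172·15750.00/18225.00 = 148.642 → 149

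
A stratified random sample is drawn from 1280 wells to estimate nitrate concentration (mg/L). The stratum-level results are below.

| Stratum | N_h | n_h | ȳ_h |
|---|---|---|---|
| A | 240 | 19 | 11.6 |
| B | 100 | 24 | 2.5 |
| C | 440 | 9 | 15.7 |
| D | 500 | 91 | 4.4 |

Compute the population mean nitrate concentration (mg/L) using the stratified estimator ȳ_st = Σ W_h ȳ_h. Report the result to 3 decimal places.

ȳ_st ≈ 9.486

N = Σ N_h = 1280. Stratum weights W_h = N_h/N.
ȳ_st = (240·11.6 + 100·2.5 + 440·15.7 + 500·4.4) / 1280 = 9.48594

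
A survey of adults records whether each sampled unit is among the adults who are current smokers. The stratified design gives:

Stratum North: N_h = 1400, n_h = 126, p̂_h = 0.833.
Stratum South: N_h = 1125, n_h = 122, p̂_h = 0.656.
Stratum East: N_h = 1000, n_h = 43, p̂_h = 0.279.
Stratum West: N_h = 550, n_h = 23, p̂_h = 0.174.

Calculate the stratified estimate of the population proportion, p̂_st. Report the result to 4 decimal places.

N = 4075; stratum weights W_h = N_h/N.
p̂_st = Σ W_h p̂_h = (1400·0.833 + 1125·0.656 + 1000·0.279 + 550·0.174)/4075 = 0.55924

p̂_st ≈ 0.5592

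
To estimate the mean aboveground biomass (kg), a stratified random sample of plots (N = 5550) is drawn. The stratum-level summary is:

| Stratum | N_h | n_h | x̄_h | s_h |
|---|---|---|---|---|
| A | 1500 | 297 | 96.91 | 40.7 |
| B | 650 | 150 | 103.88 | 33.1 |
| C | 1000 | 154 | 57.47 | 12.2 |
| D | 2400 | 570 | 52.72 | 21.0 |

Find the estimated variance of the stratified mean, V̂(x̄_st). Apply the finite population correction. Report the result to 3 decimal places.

V̂(x̄_st) ≈ 0.541

V̂(x̄_st) = Σ W_h² (1 − n_h/N_h) s_h²/n_h, with W_h = N_h/N and N = 5550:
  stratum A: (1500/5550)²·(1 − 297/1500)·40.7²/297 = 0.326741
  stratum B: (650/5550)²·(1 − 150/650)·33.1²/150 = 0.0770659
  stratum C: (1000/5550)²·(1 − 154/1000)·12.2²/154 = 0.026545
  stratum D: (2400/5550)²·(1 − 570/2400)·21.0²/570 = 0.110316
V̂(x̄_st) = 0.540668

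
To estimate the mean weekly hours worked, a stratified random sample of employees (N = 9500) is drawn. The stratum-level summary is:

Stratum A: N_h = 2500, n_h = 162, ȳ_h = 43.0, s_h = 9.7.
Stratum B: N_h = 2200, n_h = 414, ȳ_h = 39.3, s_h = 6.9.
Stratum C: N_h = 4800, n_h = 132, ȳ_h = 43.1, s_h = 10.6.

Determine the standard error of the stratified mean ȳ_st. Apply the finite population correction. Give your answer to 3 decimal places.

V̂(ȳ_st) = Σ W_h² (1 − n_h/N_h) s_h²/n_h, with W_h = N_h/N and N = 9500:
  stratum A: (2500/9500)²·(1 − 162/2500)·9.7²/162 = 0.0376154
  stratum B: (2200/9500)²·(1 − 414/2200)·6.9²/414 = 0.00500674
  stratum C: (4800/9500)²·(1 − 132/4800)·10.6²/132 = 0.211331
V̂(ȳ_st) = 0.253953
SE(ȳ_st) = √0.253953 = 0.503937

SE(ȳ_st) ≈ 0.504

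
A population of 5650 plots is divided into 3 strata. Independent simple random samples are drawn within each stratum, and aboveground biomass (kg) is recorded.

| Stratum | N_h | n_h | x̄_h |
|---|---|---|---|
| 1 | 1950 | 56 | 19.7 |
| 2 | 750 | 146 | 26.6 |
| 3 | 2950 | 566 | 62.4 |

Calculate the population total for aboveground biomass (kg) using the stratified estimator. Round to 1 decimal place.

τ̂_st = Σ N_h x̄_h = 1950·19.7 + 750·26.6 + 2950·62.4 = 242445.0

τ̂_st ≈ 242445.0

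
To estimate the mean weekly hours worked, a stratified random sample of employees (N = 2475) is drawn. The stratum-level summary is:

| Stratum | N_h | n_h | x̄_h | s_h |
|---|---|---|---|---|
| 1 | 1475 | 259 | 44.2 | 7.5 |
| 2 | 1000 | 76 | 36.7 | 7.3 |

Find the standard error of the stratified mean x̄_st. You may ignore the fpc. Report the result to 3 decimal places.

V̂(x̄_st) = Σ W_h² s_h²/n_h, with W_h = N_h/N and N = 2475:
  stratum 1: (1475/2475)²·7.5²/259 = 0.0771359
  stratum 2: (1000/2475)²·7.3²/76 = 0.114467
V̂(x̄_st) = 0.191603
SE(x̄_st) = √0.191603 = 0.437725

SE(x̄_st) ≈ 0.438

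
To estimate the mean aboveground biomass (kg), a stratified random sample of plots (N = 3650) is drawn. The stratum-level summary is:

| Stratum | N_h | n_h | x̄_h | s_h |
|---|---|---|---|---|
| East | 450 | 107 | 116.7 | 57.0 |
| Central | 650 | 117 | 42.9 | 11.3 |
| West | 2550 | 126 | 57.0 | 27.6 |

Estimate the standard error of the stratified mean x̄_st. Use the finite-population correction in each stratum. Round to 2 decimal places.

SE(x̄_st) ≈ 1.78

V̂(x̄_st) = Σ W_h² (1 − n_h/N_h) s_h²/n_h, with W_h = N_h/N and N = 3650:
  stratum East: (450/3650)²·(1 − 107/450)·57.0²/107 = 0.351793
  stratum Central: (650/3650)²·(1 − 117/650)·11.3²/117 = 0.0283809
  stratum West: (2550/3650)²·(1 − 126/2550)·27.6²/126 = 2.80501
V̂(x̄_st) = 3.18519
SE(x̄_st) = √3.18519 = 1.78471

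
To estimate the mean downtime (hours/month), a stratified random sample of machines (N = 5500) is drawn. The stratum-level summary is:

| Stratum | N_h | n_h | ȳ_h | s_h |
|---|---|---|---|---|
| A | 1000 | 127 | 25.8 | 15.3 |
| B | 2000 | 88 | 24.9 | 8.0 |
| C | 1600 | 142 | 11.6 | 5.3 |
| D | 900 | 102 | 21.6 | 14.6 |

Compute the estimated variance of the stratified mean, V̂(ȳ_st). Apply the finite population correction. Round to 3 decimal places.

V̂(ȳ_st) = Σ W_h² (1 − n_h/N_h) s_h²/n_h, with W_h = N_h/N and N = 5500:
  stratum A: (1000/5500)²·(1 − 127/1000)·15.3²/127 = 0.0531947
  stratum B: (2000/5500)²·(1 − 88/2000)·8.0²/88 = 0.0919369
  stratum C: (1600/5500)²·(1 − 142/1600)·5.3²/142 = 0.0152551
  stratum D: (900/5500)²·(1 − 102/900)·14.6²/102 = 0.0496164
V̂(ȳ_st) = 0.210003

V̂(ȳ_st) ≈ 0.210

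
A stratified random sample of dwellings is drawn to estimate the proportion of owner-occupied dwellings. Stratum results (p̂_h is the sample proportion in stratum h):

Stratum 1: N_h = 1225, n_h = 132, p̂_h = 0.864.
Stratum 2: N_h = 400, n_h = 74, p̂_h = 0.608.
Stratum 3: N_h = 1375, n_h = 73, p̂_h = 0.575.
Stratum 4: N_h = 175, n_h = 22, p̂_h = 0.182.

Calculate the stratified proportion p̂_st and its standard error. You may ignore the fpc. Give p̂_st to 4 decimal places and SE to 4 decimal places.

p̂_st ≈ 0.6690, SE ≈ 0.0290

N = 3175; stratum weights W_h = N_h/N.
p̂_st = Σ W_h p̂_h = (1225·0.864 + 400·0.608 + 1375·0.575 + 175·0.182)/3175 = 0.66900
V̂(p̂_st) = Σ W_h² p̂_h(1−p̂_h)/(n_h−1):
  stratum 1: (1225/3175)²·0.864·0.136/131 = 0.000133526
  stratum 2: (400/3175)²·0.608·0.392/73 = 5.18202e-05
  stratum 3: (1375/3175)²·0.575·0.425/72 = 0.000636564
  stratum 4: (175/3175)²·0.182·0.818/21 = 2.15374e-05
V̂(p̂_st) = 0.000843448; SE = √V̂ = 0.0290422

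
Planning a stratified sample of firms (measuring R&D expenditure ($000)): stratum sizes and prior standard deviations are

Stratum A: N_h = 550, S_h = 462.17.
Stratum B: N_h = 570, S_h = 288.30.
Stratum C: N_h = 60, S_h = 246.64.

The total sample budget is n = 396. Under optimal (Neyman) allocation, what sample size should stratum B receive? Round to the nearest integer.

Neyman allocation: n_h = n · N_h S_h / Σ N_i S_i, with n = 396.
  stratum A: N_h·S_h = 550·462.17 = 254193.50
  stratum B: N_h·S_h = 570·288.30 = 164331.00
  stratum C: N_h·S_h = 60·246.64 = 14798.40
Σ N_h S_h = 433322.90
n for stratum B = 396·164331.00/433322.90 = 150.177 → 150

150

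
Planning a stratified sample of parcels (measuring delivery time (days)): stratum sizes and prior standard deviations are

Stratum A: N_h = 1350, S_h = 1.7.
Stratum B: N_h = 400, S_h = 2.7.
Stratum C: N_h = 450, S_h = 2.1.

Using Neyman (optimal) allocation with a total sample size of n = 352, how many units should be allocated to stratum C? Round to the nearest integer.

Neyman allocation: n_h = n · N_h S_h / Σ N_i S_i, with n = 352.
  stratum A: N_h·S_h = 1350·1.7 = 2295.00
  stratum B: N_h·S_h = 400·2.7 = 1080.00
  stratum C: N_h·S_h = 450·2.1 = 945.00
Σ N_h S_h = 4320.00
n for stratum C = 352·945.00/4320.00 = 77.000 → 77

77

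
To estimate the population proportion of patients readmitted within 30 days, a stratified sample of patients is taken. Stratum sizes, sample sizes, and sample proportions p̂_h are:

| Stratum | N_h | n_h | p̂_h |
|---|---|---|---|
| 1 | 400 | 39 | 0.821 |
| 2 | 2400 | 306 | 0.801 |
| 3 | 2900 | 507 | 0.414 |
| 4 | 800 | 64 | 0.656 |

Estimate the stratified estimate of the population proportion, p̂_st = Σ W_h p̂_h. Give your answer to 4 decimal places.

N = 6500; stratum weights W_h = N_h/N.
p̂_st = Σ W_h p̂_h = (400·0.821 + 2400·0.801 + 2900·0.414 + 800·0.656)/6500 = 0.61172

p̂_st ≈ 0.6117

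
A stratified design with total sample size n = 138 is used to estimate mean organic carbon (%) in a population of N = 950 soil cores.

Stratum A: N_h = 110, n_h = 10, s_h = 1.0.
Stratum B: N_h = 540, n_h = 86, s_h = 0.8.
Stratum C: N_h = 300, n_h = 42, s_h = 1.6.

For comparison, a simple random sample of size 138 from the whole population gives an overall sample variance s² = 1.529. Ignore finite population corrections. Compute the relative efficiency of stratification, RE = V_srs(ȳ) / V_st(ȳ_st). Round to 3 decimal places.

V̂(ȳ_st) = Σ W_h² s_h²/n_h, with W_h = N_h/N and N = 950:
  stratum A: (110/950)²·1.0²/10 = 0.00134072
  stratum B: (540/950)²·0.8²/86 = 0.00240448
  stratum C: (300/950)²·1.6²/42 = 0.00607835
V_st = 0.00982356
V_srs = s²/n = 1.529/138 = 0.0110797
Relative efficiency = V_srs / V_st = 0.0110797/0.00982356 = 1.1279

RE ≈ 1.128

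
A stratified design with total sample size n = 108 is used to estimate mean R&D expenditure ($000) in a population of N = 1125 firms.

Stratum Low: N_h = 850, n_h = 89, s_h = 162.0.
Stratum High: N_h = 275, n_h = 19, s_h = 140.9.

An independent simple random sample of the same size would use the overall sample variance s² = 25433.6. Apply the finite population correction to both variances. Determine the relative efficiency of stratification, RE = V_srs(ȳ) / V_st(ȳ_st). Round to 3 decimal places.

RE ≈ 1.019

V̂(ȳ_st) = Σ W_h² (1 − n_h/N_h) s_h²/n_h, with W_h = N_h/N and N = 1125:
  stratum Low: (850/1125)²·(1 − 89/850)·162.0²/89 = 150.709
  stratum High: (275/1125)²·(1 − 19/275)·140.9²/19 = 58.1214
V_st = 208.83
V_srs = (1 − 108/1125)·25433.6/108 = 212.889
Relative efficiency = V_srs / V_st = 212.889/208.83 = 1.0194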